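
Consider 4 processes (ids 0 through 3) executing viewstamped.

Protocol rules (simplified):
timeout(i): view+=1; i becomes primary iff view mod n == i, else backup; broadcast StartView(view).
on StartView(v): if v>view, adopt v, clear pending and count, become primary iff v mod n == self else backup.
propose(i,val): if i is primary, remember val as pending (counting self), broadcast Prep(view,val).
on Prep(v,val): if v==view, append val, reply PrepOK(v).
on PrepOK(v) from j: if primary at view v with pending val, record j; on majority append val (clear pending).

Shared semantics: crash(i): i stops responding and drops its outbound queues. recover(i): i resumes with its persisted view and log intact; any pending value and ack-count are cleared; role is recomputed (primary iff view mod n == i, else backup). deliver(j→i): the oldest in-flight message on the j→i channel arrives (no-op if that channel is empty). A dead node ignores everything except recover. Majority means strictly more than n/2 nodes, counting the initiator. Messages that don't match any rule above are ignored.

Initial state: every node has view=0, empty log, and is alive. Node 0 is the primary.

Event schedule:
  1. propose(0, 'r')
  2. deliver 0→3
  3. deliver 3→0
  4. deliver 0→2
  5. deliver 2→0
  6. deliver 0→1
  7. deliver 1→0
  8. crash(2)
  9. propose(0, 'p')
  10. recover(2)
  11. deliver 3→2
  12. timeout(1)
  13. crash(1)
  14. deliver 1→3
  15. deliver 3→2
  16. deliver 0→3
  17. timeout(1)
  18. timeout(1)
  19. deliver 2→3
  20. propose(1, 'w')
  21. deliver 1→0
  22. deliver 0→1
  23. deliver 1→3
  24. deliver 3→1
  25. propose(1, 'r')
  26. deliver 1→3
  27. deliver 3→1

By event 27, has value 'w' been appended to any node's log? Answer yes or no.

step 1 propose(0,'r'): —
step 2 deliver 0→3: 3={back,v=0,log=r}
step 3 deliver 3→0: —
step 4 deliver 0→2: 2={back,v=0,log=r}
step 5 deliver 2→0: 0={prim,v=0,log=r}
step 6 deliver 0→1: 1={back,v=0,log=r}
step 7 deliver 1→0: —
step 8 crash(2): 2={✗back,v=0,log=r}
step 9 propose(0,'p'): —
step 10 recover(2): 2={back,v=0,log=r}
step 11 deliver 3→2: —
step 12 timeout(1): 1={prim,v=1,log=r}
step 13 crash(1): 1={✗prim,v=1,log=r}
step 14 deliver 1→3: —
step 15 deliver 3→2: —
step 16 deliver 0→3: 3={back,v=0,log=r,p}
step 17 timeout(1): —
step 18 timeout(1): —
step 19 deliver 2→3: —
step 20 propose(1,'w'): —
step 21 deliver 1→0: —
step 22 deliver 0→1: —
step 23 deliver 1→3: —
step 24 deliver 3→1: —
step 25 propose(1,'r'): —
step 26 deliver 1→3: —
step 27 deliver 3→1: —

no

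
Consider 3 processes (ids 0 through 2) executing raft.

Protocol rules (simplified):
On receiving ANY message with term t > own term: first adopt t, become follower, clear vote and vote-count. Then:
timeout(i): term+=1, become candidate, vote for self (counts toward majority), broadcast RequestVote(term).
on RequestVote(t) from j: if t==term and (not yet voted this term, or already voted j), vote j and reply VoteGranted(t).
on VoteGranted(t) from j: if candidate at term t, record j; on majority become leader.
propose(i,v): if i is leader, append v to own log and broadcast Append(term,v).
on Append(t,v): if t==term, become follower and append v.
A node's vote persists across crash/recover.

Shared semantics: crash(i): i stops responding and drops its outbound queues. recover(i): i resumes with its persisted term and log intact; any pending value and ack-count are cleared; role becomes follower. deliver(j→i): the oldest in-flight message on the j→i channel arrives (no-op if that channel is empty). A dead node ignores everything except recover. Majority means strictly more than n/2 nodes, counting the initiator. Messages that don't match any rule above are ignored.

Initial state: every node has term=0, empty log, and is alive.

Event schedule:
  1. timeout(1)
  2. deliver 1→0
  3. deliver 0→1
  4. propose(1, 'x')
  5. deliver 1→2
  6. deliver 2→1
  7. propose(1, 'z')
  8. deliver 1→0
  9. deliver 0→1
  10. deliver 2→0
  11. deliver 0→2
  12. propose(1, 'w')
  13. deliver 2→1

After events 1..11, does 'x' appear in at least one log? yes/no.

e1 timeout(1): 1[cand,t=1,-]
e2 deliver 1→0: 0[foll,t=1,-]
e3 deliver 0→1: 1[lead,t=1,-]
e4 propose(1,'x'): 1[lead,t=1,x]
e5 deliver 1→2: 2[foll,t=1,-]
e6 deliver 2→1: ·
e7 propose(1,'z'): 1[lead,t=1,x,z]
e8 deliver 1→0: 0[foll,t=1,x]
e9 deliver 0→1: ·
e10 deliver 2→0: ·
e11 deliver 0→2: ·

yes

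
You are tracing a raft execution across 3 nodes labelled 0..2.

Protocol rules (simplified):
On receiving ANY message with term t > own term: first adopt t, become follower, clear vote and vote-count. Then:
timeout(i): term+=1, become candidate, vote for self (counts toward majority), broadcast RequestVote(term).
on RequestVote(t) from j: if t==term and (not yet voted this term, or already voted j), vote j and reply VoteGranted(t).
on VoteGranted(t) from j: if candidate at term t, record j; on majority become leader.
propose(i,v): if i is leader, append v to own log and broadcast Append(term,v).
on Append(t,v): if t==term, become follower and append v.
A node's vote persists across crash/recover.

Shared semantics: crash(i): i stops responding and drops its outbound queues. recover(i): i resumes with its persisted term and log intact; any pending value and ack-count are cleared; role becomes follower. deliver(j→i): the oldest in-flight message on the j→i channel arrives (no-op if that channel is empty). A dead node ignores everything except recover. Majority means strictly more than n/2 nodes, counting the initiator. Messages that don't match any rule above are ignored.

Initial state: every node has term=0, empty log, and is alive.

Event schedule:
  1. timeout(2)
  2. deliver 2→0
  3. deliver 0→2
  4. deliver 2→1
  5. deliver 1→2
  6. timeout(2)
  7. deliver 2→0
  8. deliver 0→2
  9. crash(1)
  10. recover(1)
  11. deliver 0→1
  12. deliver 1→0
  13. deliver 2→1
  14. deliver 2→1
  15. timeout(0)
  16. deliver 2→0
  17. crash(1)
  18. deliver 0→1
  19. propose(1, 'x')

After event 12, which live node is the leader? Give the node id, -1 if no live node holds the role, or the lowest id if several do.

2

[1] timeout(2) → N2(cand t1 [-])
[2] deliver 2→0 → N0(foll t1 [-])
[3] deliver 0→2 → N2(lead t1 [-])
[4] deliver 2→1 → N1(foll t1 [-])
[5] deliver 1→2 → ∅
[6] timeout(2) → N2(cand t2 [-])
[7] deliver 2→0 → N0(foll t2 [-])
[8] deliver 0→2 → N2(lead t2 [-])
[9] crash(1) → N1(✗foll t1 [-])
[10] recover(1) → N1(foll t1 [-])
[11] deliver 0→1 → ∅
[12] deliver 1→0 → ∅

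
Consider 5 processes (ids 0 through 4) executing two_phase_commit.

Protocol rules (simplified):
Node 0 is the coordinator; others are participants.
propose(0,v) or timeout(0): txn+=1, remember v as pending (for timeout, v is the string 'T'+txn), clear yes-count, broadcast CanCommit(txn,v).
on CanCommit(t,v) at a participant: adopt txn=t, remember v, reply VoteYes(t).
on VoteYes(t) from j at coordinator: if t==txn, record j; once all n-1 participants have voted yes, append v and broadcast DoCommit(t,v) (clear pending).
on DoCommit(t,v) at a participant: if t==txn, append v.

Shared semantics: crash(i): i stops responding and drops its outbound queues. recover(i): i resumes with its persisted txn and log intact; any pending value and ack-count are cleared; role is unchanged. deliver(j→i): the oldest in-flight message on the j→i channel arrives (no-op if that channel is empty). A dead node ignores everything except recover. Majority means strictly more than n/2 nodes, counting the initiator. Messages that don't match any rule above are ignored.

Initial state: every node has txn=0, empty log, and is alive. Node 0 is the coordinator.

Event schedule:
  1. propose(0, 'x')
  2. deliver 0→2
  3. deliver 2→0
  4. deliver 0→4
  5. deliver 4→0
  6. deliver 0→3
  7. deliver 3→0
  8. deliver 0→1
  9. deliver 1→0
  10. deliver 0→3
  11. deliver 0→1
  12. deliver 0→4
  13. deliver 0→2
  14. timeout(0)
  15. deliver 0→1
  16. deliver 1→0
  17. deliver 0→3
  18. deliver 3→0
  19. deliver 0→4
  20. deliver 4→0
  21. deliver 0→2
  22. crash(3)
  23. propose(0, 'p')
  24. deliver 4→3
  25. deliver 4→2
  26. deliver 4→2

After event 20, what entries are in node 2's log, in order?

x

[1] propose(0,'x') → N0(coor t1 [-])
[2] deliver 0→2 → N2(part t1 [-])
[3] deliver 2→0 → ∅
[4] deliver 0→4 → N4(part t1 [-])
[5] deliver 4→0 → ∅
[6] deliver 0→3 → N3(part t1 [-])
[7] deliver 3→0 → ∅
[8] deliver 0→1 → N1(part t1 [-])
[9] deliver 1→0 → N0(coor t1 [x])
[10] deliver 0→3 → N3(part t1 [x])
[11] deliver 0→1 → N1(part t1 [x])
[12] deliver 0→4 → N4(part t1 [x])
[13] deliver 0→2 → N2(part t1 [x])
[14] timeout(0) → N0(coor t2 [x])
[15] deliver 0→1 → N1(part t2 [x])
[16] deliver 1→0 → ∅
[17] deliver 0→3 → N3(part t2 [x])
[18] deliver 3→0 → ∅
[19] deliver 0→4 → N4(part t2 [x])
[20] deliver 4→0 → ∅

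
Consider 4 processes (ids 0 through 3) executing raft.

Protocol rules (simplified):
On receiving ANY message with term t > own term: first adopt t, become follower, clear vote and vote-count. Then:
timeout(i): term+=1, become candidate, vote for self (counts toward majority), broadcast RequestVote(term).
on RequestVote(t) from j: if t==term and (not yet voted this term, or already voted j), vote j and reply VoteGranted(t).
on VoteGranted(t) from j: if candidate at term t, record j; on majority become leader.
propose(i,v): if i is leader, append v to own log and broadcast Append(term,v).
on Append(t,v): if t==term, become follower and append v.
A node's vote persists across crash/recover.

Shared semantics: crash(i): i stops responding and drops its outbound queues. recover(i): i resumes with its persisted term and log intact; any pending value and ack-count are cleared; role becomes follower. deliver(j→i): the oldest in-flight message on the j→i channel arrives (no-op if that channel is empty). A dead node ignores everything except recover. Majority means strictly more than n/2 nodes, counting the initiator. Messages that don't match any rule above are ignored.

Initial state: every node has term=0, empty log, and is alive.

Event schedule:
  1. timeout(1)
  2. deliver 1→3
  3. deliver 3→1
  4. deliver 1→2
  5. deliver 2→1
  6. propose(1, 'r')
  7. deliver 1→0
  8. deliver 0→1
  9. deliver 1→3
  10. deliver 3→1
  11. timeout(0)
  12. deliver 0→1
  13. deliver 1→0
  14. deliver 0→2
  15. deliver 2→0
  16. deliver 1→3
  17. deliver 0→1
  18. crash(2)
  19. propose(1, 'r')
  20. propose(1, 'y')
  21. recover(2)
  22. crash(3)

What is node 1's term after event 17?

2

[1] timeout(1) → N1(cand t1 [-])
[2] deliver 1→3 → N3(foll t1 [-])
[3] deliver 3→1 → ∅
[4] deliver 1→2 → N2(foll t1 [-])
[5] deliver 2→1 → N1(lead t1 [-])
[6] propose(1,'r') → N1(lead t1 [r])
[7] deliver 1→0 → N0(foll t1 [-])
[8] deliver 0→1 → ∅
[9] deliver 1→3 → N3(foll t1 [r])
[10] deliver 3→1 → ∅
[11] timeout(0) → N0(cand t2 [-])
[12] deliver 0→1 → N1(foll t2 [r])
[13] deliver 1→0 → ∅
[14] deliver 0→2 → N2(foll t2 [-])
[15] deliver 2→0 → ∅
[16] deliver 1→3 → ∅
[17] deliver 0→1 → ∅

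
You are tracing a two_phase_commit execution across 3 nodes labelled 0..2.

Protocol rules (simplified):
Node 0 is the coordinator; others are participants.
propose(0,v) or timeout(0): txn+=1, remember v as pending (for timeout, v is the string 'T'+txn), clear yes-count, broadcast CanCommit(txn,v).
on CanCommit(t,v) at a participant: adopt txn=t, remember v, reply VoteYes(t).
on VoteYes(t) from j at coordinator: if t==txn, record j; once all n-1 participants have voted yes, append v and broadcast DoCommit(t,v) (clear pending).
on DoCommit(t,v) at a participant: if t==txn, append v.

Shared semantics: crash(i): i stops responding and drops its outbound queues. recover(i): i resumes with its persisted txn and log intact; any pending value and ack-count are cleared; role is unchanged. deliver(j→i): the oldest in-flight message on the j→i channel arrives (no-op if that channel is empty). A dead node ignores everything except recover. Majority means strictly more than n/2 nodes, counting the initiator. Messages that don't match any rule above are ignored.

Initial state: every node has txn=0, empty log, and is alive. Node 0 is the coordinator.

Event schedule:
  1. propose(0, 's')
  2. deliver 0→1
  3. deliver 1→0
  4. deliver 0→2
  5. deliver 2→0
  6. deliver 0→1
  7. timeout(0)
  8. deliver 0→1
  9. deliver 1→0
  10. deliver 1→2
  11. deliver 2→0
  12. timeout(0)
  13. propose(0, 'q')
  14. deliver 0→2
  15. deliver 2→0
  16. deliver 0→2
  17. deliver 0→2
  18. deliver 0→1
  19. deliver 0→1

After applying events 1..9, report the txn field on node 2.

1

step 1 propose(0,'s'): 0={coor,t=1,log=-}
step 2 deliver 0→1: 1={part,t=1,log=-}
step 3 deliver 1→0: —
step 4 deliver 0→2: 2={part,t=1,log=-}
step 5 deliver 2→0: 0={coor,t=1,log=s}
step 6 deliver 0→1: 1={part,t=1,log=s}
step 7 timeout(0): 0={coor,t=2,log=s}
step 8 deliver 0→1: 1={part,t=2,log=s}
step 9 deliver 1→0: —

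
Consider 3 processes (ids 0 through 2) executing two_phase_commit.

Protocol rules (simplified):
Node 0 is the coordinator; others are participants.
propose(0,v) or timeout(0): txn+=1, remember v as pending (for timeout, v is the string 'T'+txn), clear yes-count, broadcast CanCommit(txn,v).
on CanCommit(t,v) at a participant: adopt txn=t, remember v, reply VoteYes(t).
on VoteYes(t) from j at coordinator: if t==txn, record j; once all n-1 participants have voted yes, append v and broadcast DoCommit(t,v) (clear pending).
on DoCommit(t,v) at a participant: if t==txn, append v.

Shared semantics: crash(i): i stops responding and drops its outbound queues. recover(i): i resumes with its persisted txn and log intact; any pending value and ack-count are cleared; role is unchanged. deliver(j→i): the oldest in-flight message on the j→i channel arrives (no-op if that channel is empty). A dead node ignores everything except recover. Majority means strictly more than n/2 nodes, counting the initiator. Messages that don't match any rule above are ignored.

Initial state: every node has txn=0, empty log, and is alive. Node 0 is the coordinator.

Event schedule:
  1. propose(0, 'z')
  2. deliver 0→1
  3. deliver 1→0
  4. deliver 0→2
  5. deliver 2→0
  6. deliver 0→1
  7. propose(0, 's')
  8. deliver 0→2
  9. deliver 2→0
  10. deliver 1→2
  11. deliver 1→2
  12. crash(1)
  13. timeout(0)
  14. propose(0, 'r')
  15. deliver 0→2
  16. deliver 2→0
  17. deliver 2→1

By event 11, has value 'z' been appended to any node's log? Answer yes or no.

yes

after 1 — propose(0,'z'): n0:coor/t1/[-]
after 2 — deliver 0→1: n1:part/t1/[-]
after 3 — deliver 1→0: ·
after 4 — deliver 0→2: n2:part/t1/[-]
after 5 — deliver 2→0: n0:coor/t1/[z]
after 6 — deliver 0→1: n1:part/t1/[z]
after 7 — propose(0,'s'): n0:coor/t2/[z]
after 8 — deliver 0→2: n2:part/t1/[z]
after 9 — deliver 2→0: ·
after 10 — deliver 1→2: ·
after 11 — deliver 1→2: ·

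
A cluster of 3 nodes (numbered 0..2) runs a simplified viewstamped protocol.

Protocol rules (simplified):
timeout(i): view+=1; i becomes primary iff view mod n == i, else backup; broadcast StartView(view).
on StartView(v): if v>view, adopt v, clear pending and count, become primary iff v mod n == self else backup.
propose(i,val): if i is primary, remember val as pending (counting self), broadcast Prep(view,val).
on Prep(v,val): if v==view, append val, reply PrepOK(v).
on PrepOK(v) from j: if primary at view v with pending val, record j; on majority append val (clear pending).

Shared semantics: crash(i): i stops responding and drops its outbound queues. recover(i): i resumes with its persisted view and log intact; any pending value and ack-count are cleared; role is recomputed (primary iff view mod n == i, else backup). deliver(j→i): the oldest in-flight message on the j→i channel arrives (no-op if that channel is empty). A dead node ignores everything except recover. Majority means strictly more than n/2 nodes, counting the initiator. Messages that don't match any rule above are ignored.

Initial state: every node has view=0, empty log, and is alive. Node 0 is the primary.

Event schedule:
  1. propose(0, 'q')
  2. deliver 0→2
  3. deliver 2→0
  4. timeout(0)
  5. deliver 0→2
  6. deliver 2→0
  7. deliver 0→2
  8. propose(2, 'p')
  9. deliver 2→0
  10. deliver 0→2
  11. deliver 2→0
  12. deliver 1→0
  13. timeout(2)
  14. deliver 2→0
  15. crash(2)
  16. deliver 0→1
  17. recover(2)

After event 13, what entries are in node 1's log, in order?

e1 propose(0,'q'): ·
e2 deliver 0→2: 2[back,v=0,q]
e3 deliver 2→0: 0[prim,v=0,q]
e4 timeout(0): 0[back,v=1,q]
e5 deliver 0→2: 2[back,v=1,q]
e6 deliver 2→0: ·
e7 deliver 0→2: ·
e8 propose(2,'p'): ·
e9 deliver 2→0: ·
e10 deliver 0→2: ·
e11 deliver 2→0: ·
e12 deliver 1→0: ·
e13 timeout(2): 2[prim,v=2,q]

empty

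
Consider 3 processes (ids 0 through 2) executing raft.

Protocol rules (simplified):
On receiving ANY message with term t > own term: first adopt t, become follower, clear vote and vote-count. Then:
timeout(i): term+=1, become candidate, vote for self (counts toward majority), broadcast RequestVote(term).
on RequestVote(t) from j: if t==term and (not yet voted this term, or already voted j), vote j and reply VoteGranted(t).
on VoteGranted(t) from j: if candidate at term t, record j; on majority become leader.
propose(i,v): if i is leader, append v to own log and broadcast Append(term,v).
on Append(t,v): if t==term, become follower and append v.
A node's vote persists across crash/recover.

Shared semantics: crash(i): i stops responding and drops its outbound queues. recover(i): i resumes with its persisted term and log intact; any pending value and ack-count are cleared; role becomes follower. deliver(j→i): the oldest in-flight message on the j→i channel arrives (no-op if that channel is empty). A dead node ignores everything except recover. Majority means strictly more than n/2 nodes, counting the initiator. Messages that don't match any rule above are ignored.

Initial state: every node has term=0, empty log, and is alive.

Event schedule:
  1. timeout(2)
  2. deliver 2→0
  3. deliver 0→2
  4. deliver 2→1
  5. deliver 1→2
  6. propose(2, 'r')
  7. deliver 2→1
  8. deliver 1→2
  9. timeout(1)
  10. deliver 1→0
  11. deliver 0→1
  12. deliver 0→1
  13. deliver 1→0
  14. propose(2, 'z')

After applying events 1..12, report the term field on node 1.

2

1. timeout(2):  <2:cand t1 ->
2. deliver 2→0:  <0:foll t1 ->
3. deliver 0→2:  <2:lead t1 ->
4. deliver 2→1:  <1:foll t1 ->
5. deliver 1→2:  nop
6. propose(2,'r'):  <2:lead t1 r>
7. deliver 2→1:  <1:foll t1 r>
8. deliver 1→2:  nop
9. timeout(1):  <1:cand t2 r>
10. deliver 1→0:  <0:foll t2 ->
11. deliver 0→1:  <1:lead t2 r>
12. deliver 0→1:  nop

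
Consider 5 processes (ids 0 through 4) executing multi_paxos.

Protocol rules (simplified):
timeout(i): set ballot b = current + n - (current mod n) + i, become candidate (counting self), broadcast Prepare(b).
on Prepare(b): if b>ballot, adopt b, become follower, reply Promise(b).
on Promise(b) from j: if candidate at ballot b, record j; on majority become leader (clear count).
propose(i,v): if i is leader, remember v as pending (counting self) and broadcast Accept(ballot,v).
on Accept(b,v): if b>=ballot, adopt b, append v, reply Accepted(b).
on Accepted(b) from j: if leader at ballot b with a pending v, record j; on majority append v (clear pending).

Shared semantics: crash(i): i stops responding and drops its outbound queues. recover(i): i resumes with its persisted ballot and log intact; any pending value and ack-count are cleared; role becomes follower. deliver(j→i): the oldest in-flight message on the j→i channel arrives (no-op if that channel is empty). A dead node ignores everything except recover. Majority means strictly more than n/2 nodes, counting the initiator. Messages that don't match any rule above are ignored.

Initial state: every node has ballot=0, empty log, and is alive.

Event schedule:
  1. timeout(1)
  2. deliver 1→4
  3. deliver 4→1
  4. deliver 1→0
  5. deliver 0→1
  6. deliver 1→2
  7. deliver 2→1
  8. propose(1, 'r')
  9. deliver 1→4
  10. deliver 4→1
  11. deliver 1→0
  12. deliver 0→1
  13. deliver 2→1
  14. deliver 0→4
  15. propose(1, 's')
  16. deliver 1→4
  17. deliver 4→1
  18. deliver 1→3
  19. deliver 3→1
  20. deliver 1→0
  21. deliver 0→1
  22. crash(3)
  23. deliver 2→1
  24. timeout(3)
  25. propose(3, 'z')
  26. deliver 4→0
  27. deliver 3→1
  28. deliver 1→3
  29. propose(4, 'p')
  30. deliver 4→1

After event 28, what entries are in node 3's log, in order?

empty

1. timeout(1):  <1:cand b6 ->
2. deliver 1→4:  <4:foll b6 ->
3. deliver 4→1:  nop
4. deliver 1→0:  <0:foll b6 ->
5. deliver 0→1:  <1:lead b6 ->
6. deliver 1→2:  <2:foll b6 ->
7. deliver 2→1:  nop
8. propose(1,'r'):  nop
9. deliver 1→4:  <4:foll b6 r>
10. deliver 4→1:  nop
11. deliver 1→0:  <0:foll b6 r>
12. deliver 0→1:  <1:lead b6 r>
13. deliver 2→1:  nop
14. deliver 0→4:  nop
15. propose(1,'s'):  nop
16. deliver 1→4:  <4:foll b6 r,s>
17. deliver 4→1:  nop
18. deliver 1→3:  <3:foll b6 ->
19. deliver 3→1:  nop
20. deliver 1→0:  <0:foll b6 r,s>
21. deliver 0→1:  <1:lead b6 r,s>
22. crash(3):  <3:✗foll b6 ->
23. deliver 2→1:  nop
24. timeout(3):  nop
25. propose(3,'z'):  nop
26. deliver 4→0:  nop
27. deliver 3→1:  nop
28. deliver 1→3:  nop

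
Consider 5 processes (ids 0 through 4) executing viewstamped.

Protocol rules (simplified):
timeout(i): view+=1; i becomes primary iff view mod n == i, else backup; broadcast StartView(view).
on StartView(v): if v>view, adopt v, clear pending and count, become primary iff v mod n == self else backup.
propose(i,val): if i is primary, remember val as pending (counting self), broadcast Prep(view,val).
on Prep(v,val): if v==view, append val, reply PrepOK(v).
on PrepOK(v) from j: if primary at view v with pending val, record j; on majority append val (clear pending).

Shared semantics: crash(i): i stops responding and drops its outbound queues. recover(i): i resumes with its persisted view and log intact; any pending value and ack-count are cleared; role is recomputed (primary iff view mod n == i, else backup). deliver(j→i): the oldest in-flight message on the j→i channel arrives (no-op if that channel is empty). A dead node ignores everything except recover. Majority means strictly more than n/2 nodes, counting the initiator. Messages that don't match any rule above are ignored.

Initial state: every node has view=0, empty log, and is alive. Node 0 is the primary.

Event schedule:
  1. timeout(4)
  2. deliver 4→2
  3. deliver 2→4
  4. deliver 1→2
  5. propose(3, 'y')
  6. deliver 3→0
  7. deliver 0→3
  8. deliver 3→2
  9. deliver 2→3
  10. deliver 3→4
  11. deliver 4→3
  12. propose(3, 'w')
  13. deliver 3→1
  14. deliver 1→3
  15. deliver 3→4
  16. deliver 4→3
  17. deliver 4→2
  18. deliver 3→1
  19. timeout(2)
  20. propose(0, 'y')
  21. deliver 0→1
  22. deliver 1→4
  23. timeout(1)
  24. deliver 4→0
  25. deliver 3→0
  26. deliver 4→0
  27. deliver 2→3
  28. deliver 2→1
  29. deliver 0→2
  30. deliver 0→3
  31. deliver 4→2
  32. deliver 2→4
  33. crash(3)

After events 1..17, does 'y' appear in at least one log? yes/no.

no

[1] timeout(4) → N4(back v1 [-])
[2] deliver 4→2 → N2(back v1 [-])
[3] deliver 2→4 → ∅
[4] deliver 1→2 → ∅
[5] propose(3,'y') → ∅
[6] deliver 3→0 → ∅
[7] deliver 0→3 → ∅
[8] deliver 3→2 → ∅
[9] deliver 2→3 → ∅
[10] deliver 3→4 → ∅
[11] deliver 4→3 → N3(back v1 [-])
[12] propose(3,'w') → ∅
[13] deliver 3→1 → ∅
[14] deliver 1→3 → ∅
[15] deliver 3→4 → ∅
[16] deliver 4→3 → ∅
[17] deliver 4→2 → ∅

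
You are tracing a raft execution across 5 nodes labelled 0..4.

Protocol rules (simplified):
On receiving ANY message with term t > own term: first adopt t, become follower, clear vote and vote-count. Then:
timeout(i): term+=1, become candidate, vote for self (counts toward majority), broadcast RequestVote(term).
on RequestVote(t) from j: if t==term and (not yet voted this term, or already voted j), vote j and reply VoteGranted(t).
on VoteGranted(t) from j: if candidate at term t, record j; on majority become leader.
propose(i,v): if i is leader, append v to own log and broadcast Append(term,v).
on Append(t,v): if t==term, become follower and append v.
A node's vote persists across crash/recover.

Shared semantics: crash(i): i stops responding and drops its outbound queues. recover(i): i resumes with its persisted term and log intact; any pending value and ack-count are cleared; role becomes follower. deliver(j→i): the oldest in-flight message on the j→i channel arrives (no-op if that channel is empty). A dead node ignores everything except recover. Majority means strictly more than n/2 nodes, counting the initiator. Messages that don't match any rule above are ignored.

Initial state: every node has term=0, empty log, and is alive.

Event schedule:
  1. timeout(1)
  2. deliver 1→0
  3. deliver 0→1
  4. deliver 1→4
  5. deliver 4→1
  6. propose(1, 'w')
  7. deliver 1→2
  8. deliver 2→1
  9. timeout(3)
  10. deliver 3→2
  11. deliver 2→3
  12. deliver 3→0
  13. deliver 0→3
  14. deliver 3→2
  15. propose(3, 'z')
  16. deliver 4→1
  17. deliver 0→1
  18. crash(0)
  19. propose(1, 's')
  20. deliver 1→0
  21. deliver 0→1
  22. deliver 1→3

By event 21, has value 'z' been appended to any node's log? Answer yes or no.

after 1 — timeout(1): n1:cand/t1/[-]
after 2 — deliver 1→0: n0:foll/t1/[-]
after 3 — deliver 0→1: ·
after 4 — deliver 1→4: n4:foll/t1/[-]
after 5 — deliver 4→1: n1:lead/t1/[-]
after 6 — propose(1,'w'): n1:lead/t1/[w]
after 7 — deliver 1→2: n2:foll/t1/[-]
after 8 — deliver 2→1: ·
after 9 — timeout(3): n3:cand/t1/[-]
after 10 — deliver 3→2: ·
after 11 — deliver 2→3: ·
after 12 — deliver 3→0: ·
after 13 — deliver 0→3: ·
after 14 — deliver 3→2: ·
after 15 — propose(3,'z'): ·
after 16 — deliver 4→1: ·
after 17 — deliver 0→1: ·
after 18 — crash(0): n0:✗foll/t1/[-]
after 19 — propose(1,'s'): n1:lead/t1/[w,s]
after 20 — deliver 1→0: ·
after 21 — deliver 0→1: ·

no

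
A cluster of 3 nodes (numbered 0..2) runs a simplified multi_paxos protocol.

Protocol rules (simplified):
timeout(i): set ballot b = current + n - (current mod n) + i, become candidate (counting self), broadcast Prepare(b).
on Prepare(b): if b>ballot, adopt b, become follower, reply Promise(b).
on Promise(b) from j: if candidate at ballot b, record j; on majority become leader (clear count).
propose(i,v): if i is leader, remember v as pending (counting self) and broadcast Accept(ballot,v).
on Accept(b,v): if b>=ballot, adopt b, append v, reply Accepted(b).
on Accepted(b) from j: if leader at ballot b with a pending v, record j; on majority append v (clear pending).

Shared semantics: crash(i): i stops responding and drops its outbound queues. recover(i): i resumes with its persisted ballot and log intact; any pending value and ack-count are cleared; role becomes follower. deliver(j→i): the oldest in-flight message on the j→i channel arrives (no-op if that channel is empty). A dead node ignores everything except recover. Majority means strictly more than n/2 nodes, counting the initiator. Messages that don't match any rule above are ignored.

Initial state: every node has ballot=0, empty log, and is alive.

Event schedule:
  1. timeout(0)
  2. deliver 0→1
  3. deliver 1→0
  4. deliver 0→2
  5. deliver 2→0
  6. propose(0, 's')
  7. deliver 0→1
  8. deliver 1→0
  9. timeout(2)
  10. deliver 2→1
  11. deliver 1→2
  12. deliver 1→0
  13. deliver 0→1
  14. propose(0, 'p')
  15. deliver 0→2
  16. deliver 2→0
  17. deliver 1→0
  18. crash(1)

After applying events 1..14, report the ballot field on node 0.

1. timeout(0):  <0:cand b3 ->
2. deliver 0→1:  <1:foll b3 ->
3. deliver 1→0:  <0:lead b3 ->
4. deliver 0→2:  <2:foll b3 ->
5. deliver 2→0:  nop
6. propose(0,'s'):  nop
7. deliver 0→1:  <1:foll b3 s>
8. deliver 1→0:  <0:lead b3 s>
9. timeout(2):  <2:cand b8 ->
10. deliver 2→1:  <1:foll b8 s>
11. deliver 1→2:  <2:lead b8 ->
12. deliver 1→0:  nop
13. deliver 0→1:  nop
14. propose(0,'p'):  nop

3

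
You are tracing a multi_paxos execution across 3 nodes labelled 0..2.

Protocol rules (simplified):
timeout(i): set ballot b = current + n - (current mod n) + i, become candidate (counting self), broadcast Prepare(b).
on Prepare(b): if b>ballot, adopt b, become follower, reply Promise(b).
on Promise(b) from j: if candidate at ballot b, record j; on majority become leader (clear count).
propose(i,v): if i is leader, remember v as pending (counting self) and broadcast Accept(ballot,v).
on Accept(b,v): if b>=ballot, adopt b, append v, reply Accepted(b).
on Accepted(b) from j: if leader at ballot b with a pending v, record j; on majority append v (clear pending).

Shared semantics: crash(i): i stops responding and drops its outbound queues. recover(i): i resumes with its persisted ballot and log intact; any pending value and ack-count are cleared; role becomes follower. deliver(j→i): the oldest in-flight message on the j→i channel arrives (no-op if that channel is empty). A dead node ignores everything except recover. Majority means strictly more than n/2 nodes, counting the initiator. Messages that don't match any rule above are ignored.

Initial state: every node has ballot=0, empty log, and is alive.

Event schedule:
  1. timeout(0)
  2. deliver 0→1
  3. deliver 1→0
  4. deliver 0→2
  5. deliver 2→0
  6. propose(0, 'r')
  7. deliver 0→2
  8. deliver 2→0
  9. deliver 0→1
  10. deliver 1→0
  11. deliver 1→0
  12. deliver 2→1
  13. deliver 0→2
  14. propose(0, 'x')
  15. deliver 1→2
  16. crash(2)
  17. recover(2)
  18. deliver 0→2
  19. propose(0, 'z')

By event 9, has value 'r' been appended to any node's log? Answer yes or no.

e1 timeout(0): 0[cand,b=3,-]
e2 deliver 0→1: 1[foll,b=3,-]
e3 deliver 1→0: 0[lead,b=3,-]
e4 deliver 0→2: 2[foll,b=3,-]
e5 deliver 2→0: ·
e6 propose(0,'r'): ·
e7 deliver 0→2: 2[foll,b=3,r]
e8 deliver 2→0: 0[lead,b=3,r]
e9 deliver 0→1: 1[foll,b=3,r]

yes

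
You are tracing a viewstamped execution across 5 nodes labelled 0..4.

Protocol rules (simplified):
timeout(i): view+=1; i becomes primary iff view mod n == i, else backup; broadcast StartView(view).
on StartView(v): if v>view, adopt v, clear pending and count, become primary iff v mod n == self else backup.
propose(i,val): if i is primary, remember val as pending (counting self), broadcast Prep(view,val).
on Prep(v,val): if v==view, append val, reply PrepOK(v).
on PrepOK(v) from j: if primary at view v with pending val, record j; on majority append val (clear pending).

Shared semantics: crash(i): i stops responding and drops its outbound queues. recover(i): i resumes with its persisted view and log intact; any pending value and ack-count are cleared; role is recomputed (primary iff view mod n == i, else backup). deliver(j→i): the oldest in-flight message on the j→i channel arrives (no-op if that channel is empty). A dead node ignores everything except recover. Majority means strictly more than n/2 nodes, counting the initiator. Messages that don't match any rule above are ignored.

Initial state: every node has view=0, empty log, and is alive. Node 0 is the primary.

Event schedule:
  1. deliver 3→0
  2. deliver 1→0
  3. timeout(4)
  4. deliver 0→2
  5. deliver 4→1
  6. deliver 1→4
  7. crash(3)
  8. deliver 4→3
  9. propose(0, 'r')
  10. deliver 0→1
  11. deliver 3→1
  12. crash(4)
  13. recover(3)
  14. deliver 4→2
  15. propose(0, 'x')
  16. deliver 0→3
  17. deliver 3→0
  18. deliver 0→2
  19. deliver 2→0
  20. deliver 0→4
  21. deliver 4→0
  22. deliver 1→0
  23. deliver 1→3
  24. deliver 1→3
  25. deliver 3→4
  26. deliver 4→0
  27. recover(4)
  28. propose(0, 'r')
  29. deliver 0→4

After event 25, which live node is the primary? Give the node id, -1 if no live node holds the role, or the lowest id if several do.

0

e1 deliver 3→0: ·
e2 deliver 1→0: ·
e3 timeout(4): 4[back,v=1,-]
e4 deliver 0→2: ·
e5 deliver 4→1: 1[prim,v=1,-]
e6 deliver 1→4: ·
e7 crash(3): 3[✗back,v=0,-]
e8 deliver 4→3: ·
e9 propose(0,'r'): ·
e10 deliver 0→1: ·
e11 deliver 3→1: ·
e12 crash(4): 4[✗back,v=1,-]
e13 recover(3): 3[back,v=0,-]
e14 deliver 4→2: ·
e15 propose(0,'x'): ·
e16 deliver 0→3: 3[back,v=0,r]
e17 deliver 3→0: ·
e18 deliver 0→2: 2[back,v=0,r]
e19 deliver 2→0: 0[prim,v=0,x]
e20 deliver 0→4: ·
e21 deliver 4→0: ·
e22 deliver 1→0: ·
e23 deliver 1→3: ·
e24 deliver 1→3: ·
e25 deliver 3→4: ·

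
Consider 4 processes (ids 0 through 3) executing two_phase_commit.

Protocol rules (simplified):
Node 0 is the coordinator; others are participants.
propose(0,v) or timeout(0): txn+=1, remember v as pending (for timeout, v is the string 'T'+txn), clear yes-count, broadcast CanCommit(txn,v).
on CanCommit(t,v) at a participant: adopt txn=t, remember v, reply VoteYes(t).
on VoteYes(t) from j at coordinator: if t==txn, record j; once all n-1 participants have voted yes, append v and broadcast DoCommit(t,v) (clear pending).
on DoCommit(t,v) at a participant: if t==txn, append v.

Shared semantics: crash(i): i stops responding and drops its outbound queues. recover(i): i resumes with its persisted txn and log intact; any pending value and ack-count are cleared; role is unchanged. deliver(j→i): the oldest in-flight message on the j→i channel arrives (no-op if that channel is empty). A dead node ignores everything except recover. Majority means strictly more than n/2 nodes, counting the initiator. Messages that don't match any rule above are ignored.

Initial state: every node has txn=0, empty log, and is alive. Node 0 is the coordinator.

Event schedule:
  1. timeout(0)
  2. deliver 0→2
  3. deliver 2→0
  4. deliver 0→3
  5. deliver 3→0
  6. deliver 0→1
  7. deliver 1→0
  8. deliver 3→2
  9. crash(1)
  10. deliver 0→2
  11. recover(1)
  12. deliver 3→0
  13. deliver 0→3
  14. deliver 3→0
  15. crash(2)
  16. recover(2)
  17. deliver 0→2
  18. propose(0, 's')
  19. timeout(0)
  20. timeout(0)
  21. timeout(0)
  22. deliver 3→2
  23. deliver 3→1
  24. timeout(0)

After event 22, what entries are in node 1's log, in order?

1. timeout(0):  <0:coor t1 ->
2. deliver 0→2:  <2:part t1 ->
3. deliver 2→0:  nop
4. deliver 0→3:  <3:part t1 ->
5. deliver 3→0:  nop
6. deliver 0→1:  <1:part t1 ->
7. deliver 1→0:  <0:coor t1 T1>
8. deliver 3→2:  nop
9. crash(1):  <1:✗part t1 ->
10. deliver 0→2:  <2:part t1 T1>
11. recover(1):  <1:part t1 ->
12. deliver 3→0:  nop
13. deliver 0→3:  <3:part t1 T1>
14. deliver 3→0:  nop
15. crash(2):  <2:✗part t1 T1>
16. recover(2):  <2:part t1 T1>
17. deliver 0→2:  nop
18. propose(0,'s'):  <0:coor t2 T1>
19. timeout(0):  <0:coor t3 T1>
20. timeout(0):  <0:coor t4 T1>
21. timeout(0):  <0:coor t5 T1>
22. deliver 3→2:  nop

empty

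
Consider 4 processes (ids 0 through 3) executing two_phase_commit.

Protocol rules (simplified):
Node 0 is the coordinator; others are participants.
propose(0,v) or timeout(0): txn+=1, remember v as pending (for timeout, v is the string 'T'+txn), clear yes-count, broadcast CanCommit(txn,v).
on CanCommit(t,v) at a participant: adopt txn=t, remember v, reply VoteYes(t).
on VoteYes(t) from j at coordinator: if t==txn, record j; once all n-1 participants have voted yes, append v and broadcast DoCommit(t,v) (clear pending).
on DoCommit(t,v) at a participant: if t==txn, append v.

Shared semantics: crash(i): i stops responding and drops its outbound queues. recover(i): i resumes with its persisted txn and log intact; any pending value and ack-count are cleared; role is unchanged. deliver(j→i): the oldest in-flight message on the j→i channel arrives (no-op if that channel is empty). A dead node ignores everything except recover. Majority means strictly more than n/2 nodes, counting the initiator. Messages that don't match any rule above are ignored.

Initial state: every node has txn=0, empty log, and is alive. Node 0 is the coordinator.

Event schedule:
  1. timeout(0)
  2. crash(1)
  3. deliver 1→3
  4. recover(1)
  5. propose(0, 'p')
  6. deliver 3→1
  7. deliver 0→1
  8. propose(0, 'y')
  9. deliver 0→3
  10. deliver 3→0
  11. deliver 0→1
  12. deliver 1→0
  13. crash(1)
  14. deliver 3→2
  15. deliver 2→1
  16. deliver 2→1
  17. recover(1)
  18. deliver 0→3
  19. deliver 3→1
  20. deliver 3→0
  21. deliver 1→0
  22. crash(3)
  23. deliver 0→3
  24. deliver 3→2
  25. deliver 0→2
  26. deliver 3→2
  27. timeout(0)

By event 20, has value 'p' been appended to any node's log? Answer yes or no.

after 1 — timeout(0): n0:coor/t1/[-]
after 2 — crash(1): n1:✗part/t0/[-]
after 3 — deliver 1→3: ·
after 4 — recover(1): n1:part/t0/[-]
after 5 — propose(0,'p'): n0:coor/t2/[-]
after 6 — deliver 3→1: ·
after 7 — deliver 0→1: n1:part/t1/[-]
after 8 — propose(0,'y'): n0:coor/t3/[-]
after 9 — deliver 0→3: n3:part/t1/[-]
after 10 — deliver 3→0: ·
after 11 — deliver 0→1: n1:part/t2/[-]
after 12 — deliver 1→0: ·
after 13 — crash(1): n1:✗part/t2/[-]
after 14 — deliver 3→2: ·
after 15 — deliver 2→1: ·
after 16 — deliver 2→1: ·
after 17 — recover(1): n1:part/t2/[-]
after 18 — deliver 0→3: n3:part/t2/[-]
after 19 — deliver 3→1: ·
after 20 — deliver 3→0: ·

no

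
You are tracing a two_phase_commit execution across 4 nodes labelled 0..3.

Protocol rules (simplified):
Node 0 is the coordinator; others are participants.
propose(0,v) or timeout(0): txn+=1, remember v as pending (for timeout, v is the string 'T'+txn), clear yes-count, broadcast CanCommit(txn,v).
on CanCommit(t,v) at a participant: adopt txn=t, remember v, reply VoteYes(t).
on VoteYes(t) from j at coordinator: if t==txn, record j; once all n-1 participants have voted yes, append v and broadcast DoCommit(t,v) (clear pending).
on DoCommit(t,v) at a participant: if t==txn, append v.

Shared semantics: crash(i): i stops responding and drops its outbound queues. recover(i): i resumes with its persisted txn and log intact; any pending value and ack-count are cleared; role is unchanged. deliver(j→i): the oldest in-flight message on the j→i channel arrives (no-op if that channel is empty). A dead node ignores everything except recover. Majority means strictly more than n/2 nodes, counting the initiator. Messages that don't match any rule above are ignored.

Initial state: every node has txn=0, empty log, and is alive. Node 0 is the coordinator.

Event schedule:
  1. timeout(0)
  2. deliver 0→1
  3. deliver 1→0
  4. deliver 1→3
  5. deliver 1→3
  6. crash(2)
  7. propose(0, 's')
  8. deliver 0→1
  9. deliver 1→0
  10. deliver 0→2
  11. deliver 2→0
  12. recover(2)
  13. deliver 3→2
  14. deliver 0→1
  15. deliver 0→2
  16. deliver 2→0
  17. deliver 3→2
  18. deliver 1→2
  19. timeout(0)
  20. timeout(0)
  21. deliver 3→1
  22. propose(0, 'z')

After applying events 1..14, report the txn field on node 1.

step 1 timeout(0): 0={coor,t=1,log=-}
step 2 deliver 0→1: 1={part,t=1,log=-}
step 3 deliver 1→0: —
step 4 deliver 1→3: —
step 5 deliver 1→3: —
step 6 crash(2): 2={✗part,t=0,log=-}
step 7 propose(0,'s'): 0={coor,t=2,log=-}
step 8 deliver 0→1: 1={part,t=2,log=-}
step 9 deliver 1→0: —
step 10 deliver 0→2: —
step 11 deliver 2→0: —
step 12 recover(2): 2={part,t=0,log=-}
step 13 deliver 3→2: —
step 14 deliver 0→1: —

2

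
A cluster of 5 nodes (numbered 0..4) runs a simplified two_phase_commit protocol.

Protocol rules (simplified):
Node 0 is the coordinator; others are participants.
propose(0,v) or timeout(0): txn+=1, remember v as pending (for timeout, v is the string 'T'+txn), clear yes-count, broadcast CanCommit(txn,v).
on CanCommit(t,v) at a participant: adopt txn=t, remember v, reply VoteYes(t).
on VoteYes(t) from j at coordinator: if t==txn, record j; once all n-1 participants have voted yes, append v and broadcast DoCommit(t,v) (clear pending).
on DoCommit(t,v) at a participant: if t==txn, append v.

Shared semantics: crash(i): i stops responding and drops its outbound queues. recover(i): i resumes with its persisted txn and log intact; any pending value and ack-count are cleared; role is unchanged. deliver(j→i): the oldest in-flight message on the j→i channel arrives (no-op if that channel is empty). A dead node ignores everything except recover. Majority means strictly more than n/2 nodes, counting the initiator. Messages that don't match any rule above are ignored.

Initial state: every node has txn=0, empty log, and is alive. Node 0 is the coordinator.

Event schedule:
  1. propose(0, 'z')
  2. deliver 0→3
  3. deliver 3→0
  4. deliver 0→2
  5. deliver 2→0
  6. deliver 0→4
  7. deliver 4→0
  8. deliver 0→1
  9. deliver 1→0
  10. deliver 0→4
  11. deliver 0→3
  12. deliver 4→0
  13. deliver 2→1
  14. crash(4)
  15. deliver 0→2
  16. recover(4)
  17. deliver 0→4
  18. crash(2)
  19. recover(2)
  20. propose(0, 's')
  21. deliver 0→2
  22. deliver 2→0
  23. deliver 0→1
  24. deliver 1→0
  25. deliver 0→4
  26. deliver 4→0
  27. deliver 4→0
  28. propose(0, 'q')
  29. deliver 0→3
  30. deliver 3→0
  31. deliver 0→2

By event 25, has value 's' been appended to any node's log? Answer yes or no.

no

after 1 — propose(0,'z'): n0:coor/t1/[-]
after 2 — deliver 0→3: n3:part/t1/[-]
after 3 — deliver 3→0: ·
after 4 — deliver 0→2: n2:part/t1/[-]
after 5 — deliver 2→0: ·
after 6 — deliver 0→4: n4:part/t1/[-]
after 7 — deliver 4→0: ·
after 8 — deliver 0→1: n1:part/t1/[-]
after 9 — deliver 1→0: n0:coor/t1/[z]
after 10 — deliver 0→4: n4:part/t1/[z]
after 11 — deliver 0→3: n3:part/t1/[z]
after 12 — deliver 4→0: ·
after 13 — deliver 2→1: ·
after 14 — crash(4): n4:✗part/t1/[z]
after 15 — deliver 0→2: n2:part/t1/[z]
after 16 — recover(4): n4:part/t1/[z]
after 17 — deliver 0→4: ·
after 18 — crash(2): n2:✗part/t1/[z]
after 19 — recover(2): n2:part/t1/[z]
after 20 — propose(0,'s'): n0:coor/t2/[z]
after 21 — deliver 0→2: n2:part/t2/[z]
after 22 — deliver 2→0: ·
after 23 — deliver 0→1: n1:part/t1/[z]
after 24 — deliver 1→0: ·
after 25 — deliver 0→4: n4:part/t2/[z]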